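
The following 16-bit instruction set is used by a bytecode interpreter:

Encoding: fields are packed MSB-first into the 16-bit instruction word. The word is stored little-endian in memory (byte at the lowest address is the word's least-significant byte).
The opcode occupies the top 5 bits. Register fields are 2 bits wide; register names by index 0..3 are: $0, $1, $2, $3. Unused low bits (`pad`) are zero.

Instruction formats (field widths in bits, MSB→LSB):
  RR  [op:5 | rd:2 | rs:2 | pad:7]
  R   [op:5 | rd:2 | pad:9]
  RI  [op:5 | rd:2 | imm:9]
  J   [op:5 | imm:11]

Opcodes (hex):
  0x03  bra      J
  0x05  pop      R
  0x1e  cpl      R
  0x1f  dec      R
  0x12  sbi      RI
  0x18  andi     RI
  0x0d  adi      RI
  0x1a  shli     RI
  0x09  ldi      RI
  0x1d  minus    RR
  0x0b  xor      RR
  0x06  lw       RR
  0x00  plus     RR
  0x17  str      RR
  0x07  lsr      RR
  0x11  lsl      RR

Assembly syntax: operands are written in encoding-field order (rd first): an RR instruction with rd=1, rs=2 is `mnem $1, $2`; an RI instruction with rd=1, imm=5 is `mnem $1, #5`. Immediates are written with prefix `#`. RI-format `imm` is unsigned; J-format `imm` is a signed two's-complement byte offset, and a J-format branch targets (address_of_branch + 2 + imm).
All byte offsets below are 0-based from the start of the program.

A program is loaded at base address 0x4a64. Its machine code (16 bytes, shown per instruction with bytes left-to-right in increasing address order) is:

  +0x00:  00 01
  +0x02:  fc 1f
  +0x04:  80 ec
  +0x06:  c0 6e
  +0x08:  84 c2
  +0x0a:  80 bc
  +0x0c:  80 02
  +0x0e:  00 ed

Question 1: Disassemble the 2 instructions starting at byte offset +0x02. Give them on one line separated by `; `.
bra #-4; minus $2, $1

@+02  little-endian(fc 1f) = 0x1ffc
  op=0x1ffc>>11=0x3 ⇒ bra (J)
  imm@[10:0]=0x7fc (s11→-4) ⇒ #-4
@+04  little-endian(80 ec) = 0xec80
  op=0xec80>>11=0x1d ⇒ minus (RR)
  rd@[10:9]=0x2 ⇒ $2
  rs@[8:7]=0x1 ⇒ $1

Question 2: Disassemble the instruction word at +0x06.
adi $3, #192

off 0x06: read c0 6e as little → 0x6ec0
  op=0x6ec0>>11=0xd ⇒ adi (RI)
  rd@[10:9]=0x3 ⇒ $3
  imm@[8:0]=0xc0 ⇒ #192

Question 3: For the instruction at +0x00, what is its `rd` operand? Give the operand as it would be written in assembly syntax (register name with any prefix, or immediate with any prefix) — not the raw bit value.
off 0x00: read 00 01 as little → 0x0100
  opcode bits[15:11]=0x0: plus/RR
  rd@[10:9]=0x0 ⇒ $0
  rs@[8:7]=0x2 ⇒ $2

$0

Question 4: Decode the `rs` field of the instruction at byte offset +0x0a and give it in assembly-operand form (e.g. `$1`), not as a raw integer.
[0a] 80 bc → 0xbc80
  op=0xbc80>>11=0x17 ⇒ str (RR)
  [10:9] rd=2 = $2
  [8:7] rs=1 = $1

$1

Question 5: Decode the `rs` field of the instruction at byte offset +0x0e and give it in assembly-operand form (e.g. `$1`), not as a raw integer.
$2

@+0e  little-endian(00 ed) = 0xed00
  op=0xed00>>11=0x1d ⇒ minus (RR)
  rd@[10:9]=0x2 ⇒ $2
  rs@[8:7]=0x2 ⇒ $2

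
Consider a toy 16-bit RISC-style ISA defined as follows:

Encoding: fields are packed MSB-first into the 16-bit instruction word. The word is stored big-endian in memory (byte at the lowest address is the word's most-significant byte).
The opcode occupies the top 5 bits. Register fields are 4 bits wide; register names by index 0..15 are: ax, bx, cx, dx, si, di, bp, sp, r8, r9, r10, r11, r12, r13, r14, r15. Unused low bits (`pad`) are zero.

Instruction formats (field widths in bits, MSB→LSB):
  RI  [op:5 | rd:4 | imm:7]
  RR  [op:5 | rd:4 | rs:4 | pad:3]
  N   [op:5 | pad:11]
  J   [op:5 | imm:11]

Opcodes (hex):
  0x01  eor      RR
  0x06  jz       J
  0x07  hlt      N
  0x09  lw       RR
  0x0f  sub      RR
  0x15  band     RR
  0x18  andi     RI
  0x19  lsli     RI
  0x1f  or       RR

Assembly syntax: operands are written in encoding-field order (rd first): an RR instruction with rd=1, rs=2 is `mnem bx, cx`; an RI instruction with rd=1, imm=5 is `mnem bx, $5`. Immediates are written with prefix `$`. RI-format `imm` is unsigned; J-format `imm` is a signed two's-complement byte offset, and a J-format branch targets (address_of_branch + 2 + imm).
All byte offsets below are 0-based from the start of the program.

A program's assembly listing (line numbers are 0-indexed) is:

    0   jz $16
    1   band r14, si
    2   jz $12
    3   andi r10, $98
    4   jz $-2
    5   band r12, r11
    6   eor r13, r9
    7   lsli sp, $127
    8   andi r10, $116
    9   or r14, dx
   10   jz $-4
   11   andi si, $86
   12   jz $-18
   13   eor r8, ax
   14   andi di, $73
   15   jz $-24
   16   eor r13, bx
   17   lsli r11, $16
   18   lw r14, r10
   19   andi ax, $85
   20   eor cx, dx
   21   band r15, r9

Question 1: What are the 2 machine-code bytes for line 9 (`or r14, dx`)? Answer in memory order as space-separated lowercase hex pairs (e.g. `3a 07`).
line 9 (or): pack op=0x1f:5|rd=14:4|rs=3:4|pad=0:3 = 0xff18; big→ ff 18

ff 18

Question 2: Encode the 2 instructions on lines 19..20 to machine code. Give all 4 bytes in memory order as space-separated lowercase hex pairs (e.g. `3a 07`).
c0 55 09 18

line 19 (andi): pack op=0x18:5|rd=0:4|imm=85:7 = 0xc055; big→ c0 55
line 20 (eor): pack op=0x1:5|rd=2:4|rs=3:4|pad=0:3 = 0x0918; big→ 09 18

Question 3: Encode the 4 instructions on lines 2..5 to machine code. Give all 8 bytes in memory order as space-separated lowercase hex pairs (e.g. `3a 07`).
30 0c c5 62 37 fe ae 58

L2: jz op=0x6:5|imm=12:11 ⇒ 0x300c ⇒ big 30 0c
L3: andi op=0x18:5|rd=10:4|imm=98:7 ⇒ 0xc562 ⇒ big c5 62
L4: jz op=0x6:5|imm=-2:11 ⇒ 0x37fe ⇒ big 37 fe
L5: band op=0x15:5|rd=12:4|rs=11:4|pad=0:3 ⇒ 0xae58 ⇒ big ae 58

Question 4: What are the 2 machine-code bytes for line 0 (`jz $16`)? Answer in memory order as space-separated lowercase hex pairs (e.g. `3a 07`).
line 0 (jz): pack op=0x6:5|imm=16:11 = 0x3010; big→ 30 10

30 10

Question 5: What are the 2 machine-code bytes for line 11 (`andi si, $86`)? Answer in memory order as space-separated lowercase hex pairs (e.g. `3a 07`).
c2 56

11. andi fields op=0x18:5|rd=4:4|imm=86:7 → word c256h → c2 56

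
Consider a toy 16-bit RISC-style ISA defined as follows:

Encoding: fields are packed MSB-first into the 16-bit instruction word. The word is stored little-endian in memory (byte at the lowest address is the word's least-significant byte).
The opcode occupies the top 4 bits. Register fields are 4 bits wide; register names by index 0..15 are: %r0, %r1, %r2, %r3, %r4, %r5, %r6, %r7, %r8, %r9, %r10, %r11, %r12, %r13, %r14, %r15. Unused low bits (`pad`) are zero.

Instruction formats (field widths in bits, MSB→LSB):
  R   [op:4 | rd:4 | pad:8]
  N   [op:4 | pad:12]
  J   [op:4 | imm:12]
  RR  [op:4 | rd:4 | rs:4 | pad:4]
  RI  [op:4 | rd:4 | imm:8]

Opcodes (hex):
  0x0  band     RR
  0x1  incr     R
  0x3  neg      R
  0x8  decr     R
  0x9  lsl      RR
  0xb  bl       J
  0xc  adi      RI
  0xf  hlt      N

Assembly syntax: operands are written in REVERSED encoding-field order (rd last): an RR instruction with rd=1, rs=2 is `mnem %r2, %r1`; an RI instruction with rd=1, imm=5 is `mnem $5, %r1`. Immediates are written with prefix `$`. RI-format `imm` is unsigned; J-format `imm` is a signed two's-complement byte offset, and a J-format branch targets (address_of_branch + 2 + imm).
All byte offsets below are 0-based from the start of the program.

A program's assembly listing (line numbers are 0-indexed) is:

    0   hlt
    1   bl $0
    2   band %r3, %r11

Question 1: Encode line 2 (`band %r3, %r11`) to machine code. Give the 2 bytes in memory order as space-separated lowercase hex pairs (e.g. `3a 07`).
30 0b

L2: band op=0x0:4|rd=11:4|rs=3:4|pad=0:4 ⇒ 0x0b30 ⇒ little 30 0b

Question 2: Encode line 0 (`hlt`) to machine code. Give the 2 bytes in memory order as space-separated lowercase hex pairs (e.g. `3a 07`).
00 f0

line 0 (hlt): pack op=0xf:4|pad=0:12 = 0xf000; little→ 00 f0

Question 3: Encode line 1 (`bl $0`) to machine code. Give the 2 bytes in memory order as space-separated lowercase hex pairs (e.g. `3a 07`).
L1: bl op=0xb:4|imm=0:12 ⇒ 0xb000 ⇒ little 00 b0

00 b0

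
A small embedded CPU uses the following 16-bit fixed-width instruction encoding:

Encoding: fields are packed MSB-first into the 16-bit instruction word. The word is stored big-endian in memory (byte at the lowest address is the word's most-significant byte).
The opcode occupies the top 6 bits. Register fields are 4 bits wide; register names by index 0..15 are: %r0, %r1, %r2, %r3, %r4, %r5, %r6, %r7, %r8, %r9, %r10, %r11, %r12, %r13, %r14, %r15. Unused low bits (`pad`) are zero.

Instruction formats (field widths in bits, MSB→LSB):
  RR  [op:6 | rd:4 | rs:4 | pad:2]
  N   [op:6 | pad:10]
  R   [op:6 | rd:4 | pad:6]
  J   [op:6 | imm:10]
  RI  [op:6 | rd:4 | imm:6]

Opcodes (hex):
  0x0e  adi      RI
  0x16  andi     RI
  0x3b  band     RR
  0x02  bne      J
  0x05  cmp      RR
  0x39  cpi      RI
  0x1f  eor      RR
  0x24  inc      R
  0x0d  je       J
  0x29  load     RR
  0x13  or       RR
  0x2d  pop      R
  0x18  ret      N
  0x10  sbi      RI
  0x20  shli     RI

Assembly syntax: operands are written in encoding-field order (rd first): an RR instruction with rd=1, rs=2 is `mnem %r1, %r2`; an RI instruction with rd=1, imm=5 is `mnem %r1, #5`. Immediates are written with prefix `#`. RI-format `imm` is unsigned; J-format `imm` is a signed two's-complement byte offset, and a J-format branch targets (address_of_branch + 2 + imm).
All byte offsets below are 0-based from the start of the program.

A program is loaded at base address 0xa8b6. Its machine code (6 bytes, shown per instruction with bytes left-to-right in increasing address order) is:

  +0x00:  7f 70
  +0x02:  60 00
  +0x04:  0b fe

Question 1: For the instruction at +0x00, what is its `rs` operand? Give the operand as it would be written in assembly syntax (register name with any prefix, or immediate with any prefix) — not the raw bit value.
+0x00: 7f 70 ⇒ word 0x7f70 (big)
  top 6b → 0x1f → eor [RR]
  [9:6] rd=13 = %r13
  [5:2] rs=12 = %r12

%r12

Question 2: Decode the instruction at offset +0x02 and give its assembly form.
ret

[02] 60 00 → 0x6000
  opcode bits[15:10]=0x18: ret/N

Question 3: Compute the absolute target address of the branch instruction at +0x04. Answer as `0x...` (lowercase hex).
+0x04: 0b fe ⇒ word 0x0bfe (big)
  opcode bits[15:10]=0x2: bne/J
  [9:0] imm=1022 (s10→-2) = #-2
  target = base 0xa8b6 + off 0x04 + 2 + imm -2 = 0xa8ba

0xa8ba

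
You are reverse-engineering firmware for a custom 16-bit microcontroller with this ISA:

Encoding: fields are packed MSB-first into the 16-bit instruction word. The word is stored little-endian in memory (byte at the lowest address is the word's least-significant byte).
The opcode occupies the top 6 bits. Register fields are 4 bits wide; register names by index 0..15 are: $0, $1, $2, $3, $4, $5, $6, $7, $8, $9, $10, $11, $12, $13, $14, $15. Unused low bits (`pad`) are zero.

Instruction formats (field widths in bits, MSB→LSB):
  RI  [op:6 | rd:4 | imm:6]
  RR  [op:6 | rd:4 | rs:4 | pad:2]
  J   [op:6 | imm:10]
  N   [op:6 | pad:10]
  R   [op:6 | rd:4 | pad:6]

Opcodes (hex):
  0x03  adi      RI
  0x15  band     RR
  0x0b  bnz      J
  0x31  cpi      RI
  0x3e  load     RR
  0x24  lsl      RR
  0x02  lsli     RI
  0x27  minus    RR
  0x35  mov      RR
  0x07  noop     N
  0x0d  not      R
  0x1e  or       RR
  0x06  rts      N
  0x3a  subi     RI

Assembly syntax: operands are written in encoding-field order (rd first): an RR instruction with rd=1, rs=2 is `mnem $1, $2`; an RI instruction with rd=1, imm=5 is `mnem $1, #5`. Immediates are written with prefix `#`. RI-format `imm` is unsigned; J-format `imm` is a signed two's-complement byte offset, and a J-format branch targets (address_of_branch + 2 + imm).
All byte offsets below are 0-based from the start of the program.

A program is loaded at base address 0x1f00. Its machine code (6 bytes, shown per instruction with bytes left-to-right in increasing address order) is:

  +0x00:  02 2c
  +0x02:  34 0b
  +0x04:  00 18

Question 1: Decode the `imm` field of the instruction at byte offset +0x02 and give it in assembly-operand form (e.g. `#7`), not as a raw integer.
#52

+0x02: 34 0b ⇒ word 0x0b34 (little)
  opcode bits[15:10]=0x2: lsli/RI
  [9:6] rd=12 = $12
  [5:0] imm=52 = #52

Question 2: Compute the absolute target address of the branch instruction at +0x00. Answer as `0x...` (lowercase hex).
0x1f04

@+00  little-endian(02 2c) = 0x2c02
  top 6b → 0xb → bnz [J]
  imm: (w>>0)&0x3ff=0x2 → #2
  target = base 0x1f00 + off 0x00 + 2 + imm 2 = 0x1f04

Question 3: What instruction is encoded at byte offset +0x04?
@+04  little-endian(00 18) = 0x1800
  opcode bits[15:10]=0x6: rts/N

rts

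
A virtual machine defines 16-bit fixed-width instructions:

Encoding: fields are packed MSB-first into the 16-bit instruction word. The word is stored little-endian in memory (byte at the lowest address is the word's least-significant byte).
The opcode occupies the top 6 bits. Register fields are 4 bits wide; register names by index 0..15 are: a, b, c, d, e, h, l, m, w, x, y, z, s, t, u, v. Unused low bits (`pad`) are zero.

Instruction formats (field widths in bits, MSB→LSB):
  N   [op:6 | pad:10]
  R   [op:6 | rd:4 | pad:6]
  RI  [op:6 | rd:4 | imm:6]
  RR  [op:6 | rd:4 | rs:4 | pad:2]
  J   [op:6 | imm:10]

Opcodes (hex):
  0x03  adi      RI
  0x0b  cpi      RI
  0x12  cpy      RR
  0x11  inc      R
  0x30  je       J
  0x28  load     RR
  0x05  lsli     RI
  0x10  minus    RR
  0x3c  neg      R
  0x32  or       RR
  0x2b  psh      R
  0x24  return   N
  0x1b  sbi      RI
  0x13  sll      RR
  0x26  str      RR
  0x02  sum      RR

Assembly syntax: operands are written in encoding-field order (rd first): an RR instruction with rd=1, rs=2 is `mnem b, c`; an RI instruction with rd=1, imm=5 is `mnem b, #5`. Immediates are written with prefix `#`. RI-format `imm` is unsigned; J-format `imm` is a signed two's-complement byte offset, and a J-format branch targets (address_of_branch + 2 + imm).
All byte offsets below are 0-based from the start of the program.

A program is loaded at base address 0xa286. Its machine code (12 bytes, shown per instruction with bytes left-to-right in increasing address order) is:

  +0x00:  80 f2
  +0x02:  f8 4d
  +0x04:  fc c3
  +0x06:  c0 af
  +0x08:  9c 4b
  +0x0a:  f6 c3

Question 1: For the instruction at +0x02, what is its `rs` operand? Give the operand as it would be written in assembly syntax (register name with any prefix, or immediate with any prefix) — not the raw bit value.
+0x02: f8 4d ⇒ word 0x4df8 (little)
  op=0x4df8>>10=0x13 ⇒ sll (RR)
  [9:6] rd=7 = m
  [5:2] rs=14 = u

u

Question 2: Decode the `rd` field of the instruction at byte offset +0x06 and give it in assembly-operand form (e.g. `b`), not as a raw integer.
v

[06] c0 af → 0xafc0
  op=0xafc0>>10=0x2b ⇒ psh (R)
  [9:6] rd=15 = v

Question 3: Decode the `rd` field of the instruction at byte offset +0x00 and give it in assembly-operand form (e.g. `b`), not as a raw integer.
y

off 0x00: read 80 f2 as little → 0xf280
  op=0xf280>>10=0x3c ⇒ neg (R)
  rd@[9:6]=0xa ⇒ y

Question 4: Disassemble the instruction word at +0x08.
cpy u, m

+0x08: 9c 4b ⇒ word 0x4b9c (little)
  op=0x4b9c>>10=0x12 ⇒ cpy (RR)
  rd: (w>>6)&0xf=0xe → u
  rs: (w>>2)&0xf=0x7 → m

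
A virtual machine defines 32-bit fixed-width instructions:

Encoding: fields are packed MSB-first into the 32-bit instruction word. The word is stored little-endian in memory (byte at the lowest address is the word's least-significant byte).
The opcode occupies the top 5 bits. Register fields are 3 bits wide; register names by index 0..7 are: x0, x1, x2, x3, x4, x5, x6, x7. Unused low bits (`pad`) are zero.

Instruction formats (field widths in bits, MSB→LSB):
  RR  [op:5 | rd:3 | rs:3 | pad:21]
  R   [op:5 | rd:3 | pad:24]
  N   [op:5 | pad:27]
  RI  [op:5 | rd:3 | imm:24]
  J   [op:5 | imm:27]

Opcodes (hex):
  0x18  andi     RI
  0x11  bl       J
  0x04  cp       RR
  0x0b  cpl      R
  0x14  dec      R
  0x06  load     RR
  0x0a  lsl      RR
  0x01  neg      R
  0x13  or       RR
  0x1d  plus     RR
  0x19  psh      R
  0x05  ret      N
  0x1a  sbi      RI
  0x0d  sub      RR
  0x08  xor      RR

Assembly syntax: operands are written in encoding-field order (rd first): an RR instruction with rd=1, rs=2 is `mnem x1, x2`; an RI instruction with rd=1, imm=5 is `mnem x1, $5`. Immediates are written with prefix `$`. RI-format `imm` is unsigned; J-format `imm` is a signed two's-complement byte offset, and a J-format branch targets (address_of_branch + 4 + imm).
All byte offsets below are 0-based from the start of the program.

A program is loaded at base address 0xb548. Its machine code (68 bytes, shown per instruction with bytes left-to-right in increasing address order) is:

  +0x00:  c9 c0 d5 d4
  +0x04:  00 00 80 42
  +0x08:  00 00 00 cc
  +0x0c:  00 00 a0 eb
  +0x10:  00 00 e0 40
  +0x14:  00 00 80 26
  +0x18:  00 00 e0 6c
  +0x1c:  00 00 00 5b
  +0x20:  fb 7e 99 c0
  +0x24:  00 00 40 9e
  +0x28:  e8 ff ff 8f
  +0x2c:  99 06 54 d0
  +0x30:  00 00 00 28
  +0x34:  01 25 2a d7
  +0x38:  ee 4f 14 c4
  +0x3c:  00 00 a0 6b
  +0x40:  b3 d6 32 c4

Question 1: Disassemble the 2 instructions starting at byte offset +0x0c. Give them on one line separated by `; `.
plus x3, x5; xor x0, x7

[0c] 00 00 a0 eb → 0xeba00000
  top 5b → 0x1d → plus [RR]
  [26:24] rd=3 = x3
  [23:21] rs=5 = x5
[10] 00 00 e0 40 → 0x40e00000
  top 5b → 0x8 → xor [RR]
  [26:24] rd=0 = x0
  [23:21] rs=7 = x7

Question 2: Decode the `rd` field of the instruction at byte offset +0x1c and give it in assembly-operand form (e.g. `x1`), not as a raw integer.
@+1c  little-endian(00 00 00 5b) = 0x5b000000
  opcode bits[31:27]=0xb: cpl/R
  [26:24] rd=3 = x3

x3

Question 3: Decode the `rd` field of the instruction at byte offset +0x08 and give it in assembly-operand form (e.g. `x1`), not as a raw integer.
off 0x08: read 00 00 00 cc as little → 0xcc000000
  opcode bits[31:27]=0x19: psh/R
  rd: (w>>24)&0x7=0x4 → x4

x4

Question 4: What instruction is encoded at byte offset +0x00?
sbi x4, $14008521

+0x00: c9 c0 d5 d4 ⇒ word 0xd4d5c0c9 (little)
  op=0xd4d5c0c9>>27=0x1a ⇒ sbi (RI)
  rd@[26:24]=0x4 ⇒ x4
  imm@[23:0]=0xd5c0c9 ⇒ $14008521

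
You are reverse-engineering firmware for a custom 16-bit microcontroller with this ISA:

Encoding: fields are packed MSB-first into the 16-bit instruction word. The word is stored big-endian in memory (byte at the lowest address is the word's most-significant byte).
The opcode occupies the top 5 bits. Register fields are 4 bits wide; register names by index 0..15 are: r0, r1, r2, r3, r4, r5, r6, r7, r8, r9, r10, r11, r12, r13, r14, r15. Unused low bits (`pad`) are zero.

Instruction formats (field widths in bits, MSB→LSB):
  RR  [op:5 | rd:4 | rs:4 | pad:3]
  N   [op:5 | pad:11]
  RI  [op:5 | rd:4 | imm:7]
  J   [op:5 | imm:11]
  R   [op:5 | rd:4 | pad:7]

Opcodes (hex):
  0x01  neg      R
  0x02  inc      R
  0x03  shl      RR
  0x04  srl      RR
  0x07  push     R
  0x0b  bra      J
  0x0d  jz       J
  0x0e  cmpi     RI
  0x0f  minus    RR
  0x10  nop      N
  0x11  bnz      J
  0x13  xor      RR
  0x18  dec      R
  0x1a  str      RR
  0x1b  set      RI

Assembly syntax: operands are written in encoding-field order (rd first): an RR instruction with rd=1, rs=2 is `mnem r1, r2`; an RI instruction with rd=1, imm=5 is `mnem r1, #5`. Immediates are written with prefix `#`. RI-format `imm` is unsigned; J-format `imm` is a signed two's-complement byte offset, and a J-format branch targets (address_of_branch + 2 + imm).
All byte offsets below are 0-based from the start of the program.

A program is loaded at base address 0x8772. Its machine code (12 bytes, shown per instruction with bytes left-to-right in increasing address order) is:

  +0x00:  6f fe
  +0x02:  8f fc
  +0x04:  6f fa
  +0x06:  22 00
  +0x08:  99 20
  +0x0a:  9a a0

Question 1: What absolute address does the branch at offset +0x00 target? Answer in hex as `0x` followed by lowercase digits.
+0x00: 6f fe ⇒ word 0x6ffe (big)
  op=0x6ffe>>11=0xd ⇒ jz (J)
  imm: (w>>0)&0x7ff=0x7fe (s11→-2) → #-2
  target = base 0x8772 + off 0x00 + 2 + imm -2 = 0x8772

0x8772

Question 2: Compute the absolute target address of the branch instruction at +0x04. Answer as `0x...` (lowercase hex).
0x8772

@+04  big-endian(6f fa) = 0x6ffa
  opcode bits[15:11]=0xd: jz/J
  imm@[10:0]=0x7fa (s11→-6) ⇒ #-6
  target = base 0x8772 + off 0x04 + 2 + imm -6 = 0x8772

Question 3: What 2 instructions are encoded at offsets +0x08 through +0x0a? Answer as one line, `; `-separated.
xor r2, r4; xor r5, r4

off 0x08: read 99 20 as big → 0x9920
  opcode bits[15:11]=0x13: xor/RR
  rd@[10:7]=0x2 ⇒ r2
  rs@[6:3]=0x4 ⇒ r4
off 0x0a: read 9a a0 as big → 0x9aa0
  opcode bits[15:11]=0x13: xor/RR
  rd@[10:7]=0x5 ⇒ r5
  rs@[6:3]=0x4 ⇒ r4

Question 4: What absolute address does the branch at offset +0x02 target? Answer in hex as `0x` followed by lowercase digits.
+0x02: 8f fc ⇒ word 0x8ffc (big)
  top 5b → 0x11 → bnz [J]
  imm@[10:0]=0x7fc (s11→-4) ⇒ #-4
  target = base 0x8772 + off 0x02 + 2 + imm -4 = 0x8772

0x8772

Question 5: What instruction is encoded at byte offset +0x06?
off 0x06: read 22 00 as big → 0x2200
  op=0x2200>>11=0x4 ⇒ srl (RR)
  rd@[10:7]=0x4 ⇒ r4
  rs@[6:3]=0x0 ⇒ r0

srl r4, r0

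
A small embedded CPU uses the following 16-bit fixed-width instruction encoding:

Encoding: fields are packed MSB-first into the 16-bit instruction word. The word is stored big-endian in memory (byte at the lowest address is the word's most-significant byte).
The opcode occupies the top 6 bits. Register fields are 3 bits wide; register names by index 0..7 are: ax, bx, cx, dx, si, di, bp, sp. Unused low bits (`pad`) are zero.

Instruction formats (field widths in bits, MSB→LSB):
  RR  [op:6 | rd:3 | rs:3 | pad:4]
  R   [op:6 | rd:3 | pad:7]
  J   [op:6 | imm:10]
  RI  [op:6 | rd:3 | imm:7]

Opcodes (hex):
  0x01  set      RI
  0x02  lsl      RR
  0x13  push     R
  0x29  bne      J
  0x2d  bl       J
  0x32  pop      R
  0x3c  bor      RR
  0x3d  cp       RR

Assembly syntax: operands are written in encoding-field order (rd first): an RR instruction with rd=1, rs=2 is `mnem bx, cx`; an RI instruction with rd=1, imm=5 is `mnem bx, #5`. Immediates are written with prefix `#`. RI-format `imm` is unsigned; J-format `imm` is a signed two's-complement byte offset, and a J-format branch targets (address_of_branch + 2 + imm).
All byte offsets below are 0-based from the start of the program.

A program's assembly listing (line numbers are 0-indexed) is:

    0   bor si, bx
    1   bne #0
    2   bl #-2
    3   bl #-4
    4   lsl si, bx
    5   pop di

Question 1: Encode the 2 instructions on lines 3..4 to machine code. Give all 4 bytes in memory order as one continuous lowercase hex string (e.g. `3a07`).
L3: bl op=0x2d:6|imm=-4:10 ⇒ 0xb7fc ⇒ big b7 fc
L4: lsl op=0x2:6|rd=4:3|rs=1:3|pad=0:4 ⇒ 0x0a10 ⇒ big 0a 10

b7fc0a10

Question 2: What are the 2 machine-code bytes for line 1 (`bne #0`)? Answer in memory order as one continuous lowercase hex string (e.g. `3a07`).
a400

line 1 (bne): pack op=0x29:6|imm=0:10 = 0xa400; big→ a4 00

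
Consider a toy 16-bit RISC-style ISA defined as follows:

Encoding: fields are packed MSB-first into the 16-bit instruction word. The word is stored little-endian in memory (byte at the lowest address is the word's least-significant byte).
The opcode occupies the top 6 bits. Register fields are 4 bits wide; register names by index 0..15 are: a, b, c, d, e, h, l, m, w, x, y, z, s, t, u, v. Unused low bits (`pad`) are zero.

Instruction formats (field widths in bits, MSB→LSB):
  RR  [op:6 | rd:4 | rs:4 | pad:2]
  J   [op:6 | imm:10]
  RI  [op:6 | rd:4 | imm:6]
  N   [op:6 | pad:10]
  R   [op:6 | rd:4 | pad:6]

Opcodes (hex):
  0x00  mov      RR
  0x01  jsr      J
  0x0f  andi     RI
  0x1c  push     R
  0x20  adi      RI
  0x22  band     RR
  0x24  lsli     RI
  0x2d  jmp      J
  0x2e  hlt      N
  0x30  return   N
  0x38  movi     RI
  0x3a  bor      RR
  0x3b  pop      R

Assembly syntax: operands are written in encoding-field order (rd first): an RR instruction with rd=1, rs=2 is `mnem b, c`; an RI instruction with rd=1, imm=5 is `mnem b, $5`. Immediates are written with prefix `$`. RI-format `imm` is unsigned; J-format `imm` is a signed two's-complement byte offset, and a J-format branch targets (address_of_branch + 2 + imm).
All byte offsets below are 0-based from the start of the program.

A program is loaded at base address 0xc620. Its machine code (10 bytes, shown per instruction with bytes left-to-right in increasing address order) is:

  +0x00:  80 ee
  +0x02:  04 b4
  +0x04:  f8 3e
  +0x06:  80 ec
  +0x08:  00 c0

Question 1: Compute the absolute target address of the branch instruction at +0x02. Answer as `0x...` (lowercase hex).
0xc628

+0x02: 04 b4 ⇒ word 0xb404 (little)
  top 6b → 0x2d → jmp [J]
  [9:0] imm=4 = $4
  target = base 0xc620 + off 0x02 + 2 + imm 4 = 0xc628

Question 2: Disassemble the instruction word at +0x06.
+0x06: 80 ec ⇒ word 0xec80 (little)
  top 6b → 0x3b → pop [R]
  rd@[9:6]=0x2 ⇒ c

pop c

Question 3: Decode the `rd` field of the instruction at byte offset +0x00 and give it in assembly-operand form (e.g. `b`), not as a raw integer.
y

off 0x00: read 80 ee as little → 0xee80
  opcode bits[15:10]=0x3b: pop/R
  [9:6] rd=10 = y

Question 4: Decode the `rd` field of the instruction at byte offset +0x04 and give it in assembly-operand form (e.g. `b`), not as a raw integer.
+0x04: f8 3e ⇒ word 0x3ef8 (little)
  op=0x3ef8>>10=0xf ⇒ andi (RI)
  [9:6] rd=11 = z
  [5:0] imm=56 = $56

z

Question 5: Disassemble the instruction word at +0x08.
[08] 00 c0 → 0xc000
  op=0xc000>>10=0x30 ⇒ return (N)

return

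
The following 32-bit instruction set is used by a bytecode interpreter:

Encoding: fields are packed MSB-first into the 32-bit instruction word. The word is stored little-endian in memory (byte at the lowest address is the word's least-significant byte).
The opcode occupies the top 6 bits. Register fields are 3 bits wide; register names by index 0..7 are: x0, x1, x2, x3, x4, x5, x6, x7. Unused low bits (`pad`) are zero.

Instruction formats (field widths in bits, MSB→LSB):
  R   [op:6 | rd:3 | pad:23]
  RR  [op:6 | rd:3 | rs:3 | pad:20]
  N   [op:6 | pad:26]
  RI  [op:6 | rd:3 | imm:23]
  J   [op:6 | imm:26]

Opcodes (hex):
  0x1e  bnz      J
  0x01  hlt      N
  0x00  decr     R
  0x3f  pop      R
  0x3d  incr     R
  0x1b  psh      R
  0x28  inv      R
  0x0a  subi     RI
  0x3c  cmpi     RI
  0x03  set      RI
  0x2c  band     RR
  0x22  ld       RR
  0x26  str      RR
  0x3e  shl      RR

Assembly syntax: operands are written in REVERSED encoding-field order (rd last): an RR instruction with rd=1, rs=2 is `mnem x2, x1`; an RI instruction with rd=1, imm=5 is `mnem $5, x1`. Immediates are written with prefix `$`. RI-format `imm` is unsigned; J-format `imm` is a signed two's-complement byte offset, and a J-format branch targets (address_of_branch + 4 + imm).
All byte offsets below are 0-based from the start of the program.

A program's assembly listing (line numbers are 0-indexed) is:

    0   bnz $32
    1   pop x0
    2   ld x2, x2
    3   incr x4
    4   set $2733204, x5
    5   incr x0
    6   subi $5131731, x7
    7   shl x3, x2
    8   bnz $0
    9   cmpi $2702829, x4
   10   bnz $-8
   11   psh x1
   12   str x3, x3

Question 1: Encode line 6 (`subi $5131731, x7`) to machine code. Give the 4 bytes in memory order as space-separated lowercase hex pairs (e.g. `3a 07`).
d3 4d ce 2b

L6: subi op=0xa:6|rd=7:3|imm=5131731:23 ⇒ 0x2bce4dd3 ⇒ little d3 4d ce 2b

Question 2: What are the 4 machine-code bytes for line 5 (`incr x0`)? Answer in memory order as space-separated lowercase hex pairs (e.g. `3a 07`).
5. incr fields op=0x3d:6|rd=0:3|pad=0:23 → word f4000000h → 00 00 00 f4

00 00 00 f4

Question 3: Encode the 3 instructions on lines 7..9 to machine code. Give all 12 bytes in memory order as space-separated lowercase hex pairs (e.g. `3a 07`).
00 00 30 f9 00 00 00 78 ed 3d 29 f2

L7: shl op=0x3e:6|rd=2:3|rs=3:3|pad=0:20 ⇒ 0xf9300000 ⇒ little 00 00 30 f9
L8: bnz op=0x1e:6|imm=0:26 ⇒ 0x78000000 ⇒ little 00 00 00 78
L9: cmpi op=0x3c:6|rd=4:3|imm=2702829:23 ⇒ 0xf2293ded ⇒ little ed 3d 29 f2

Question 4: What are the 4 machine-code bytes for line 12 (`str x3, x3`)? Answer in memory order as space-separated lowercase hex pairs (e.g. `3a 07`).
12. str fields op=0x26:6|rd=3:3|rs=3:3|pad=0:20 → word 99b00000h → 00 00 b0 99

00 00 b0 99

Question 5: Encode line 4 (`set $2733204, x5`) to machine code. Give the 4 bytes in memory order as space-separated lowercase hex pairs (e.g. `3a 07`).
L4: set op=0x3:6|rd=5:3|imm=2733204:23 ⇒ 0x0ea9b494 ⇒ little 94 b4 a9 0e

94 b4 a9 0e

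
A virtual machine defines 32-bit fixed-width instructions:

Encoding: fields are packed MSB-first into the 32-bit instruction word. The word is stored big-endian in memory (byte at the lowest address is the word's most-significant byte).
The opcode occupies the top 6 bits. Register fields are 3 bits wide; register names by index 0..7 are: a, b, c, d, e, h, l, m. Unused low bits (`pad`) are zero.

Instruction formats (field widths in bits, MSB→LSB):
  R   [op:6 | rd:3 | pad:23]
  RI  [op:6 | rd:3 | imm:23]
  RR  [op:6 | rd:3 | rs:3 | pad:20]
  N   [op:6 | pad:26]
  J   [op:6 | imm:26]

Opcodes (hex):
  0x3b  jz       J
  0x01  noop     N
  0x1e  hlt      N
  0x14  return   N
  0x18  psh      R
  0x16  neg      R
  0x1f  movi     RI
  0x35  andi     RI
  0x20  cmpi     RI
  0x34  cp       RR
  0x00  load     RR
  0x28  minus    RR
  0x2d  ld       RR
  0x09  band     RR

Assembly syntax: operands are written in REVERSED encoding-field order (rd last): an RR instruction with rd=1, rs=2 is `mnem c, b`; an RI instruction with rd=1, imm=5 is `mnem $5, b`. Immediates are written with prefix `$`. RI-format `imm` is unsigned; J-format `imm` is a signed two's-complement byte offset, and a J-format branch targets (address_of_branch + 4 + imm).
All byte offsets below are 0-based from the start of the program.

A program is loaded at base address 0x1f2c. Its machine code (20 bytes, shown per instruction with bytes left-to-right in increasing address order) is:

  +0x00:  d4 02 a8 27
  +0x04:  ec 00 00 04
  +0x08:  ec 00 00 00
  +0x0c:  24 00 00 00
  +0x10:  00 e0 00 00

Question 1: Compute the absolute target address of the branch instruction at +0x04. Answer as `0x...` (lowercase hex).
0x1f38

@+04  big-endian(ec 00 00 04) = 0xec000004
  op=0xec000004>>26=0x3b ⇒ jz (J)
  imm@[25:0]=0x4 ⇒ $4
  target = base 0x1f2c + off 0x04 + 4 + imm 4 = 0x1f38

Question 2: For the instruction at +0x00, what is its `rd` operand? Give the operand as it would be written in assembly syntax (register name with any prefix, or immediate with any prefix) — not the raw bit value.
a

off 0x00: read d4 02 a8 27 as big → 0xd402a827
  opcode bits[31:26]=0x35: andi/RI
  rd@[25:23]=0x0 ⇒ a
  imm@[22:0]=0x2a827 ⇒ $174119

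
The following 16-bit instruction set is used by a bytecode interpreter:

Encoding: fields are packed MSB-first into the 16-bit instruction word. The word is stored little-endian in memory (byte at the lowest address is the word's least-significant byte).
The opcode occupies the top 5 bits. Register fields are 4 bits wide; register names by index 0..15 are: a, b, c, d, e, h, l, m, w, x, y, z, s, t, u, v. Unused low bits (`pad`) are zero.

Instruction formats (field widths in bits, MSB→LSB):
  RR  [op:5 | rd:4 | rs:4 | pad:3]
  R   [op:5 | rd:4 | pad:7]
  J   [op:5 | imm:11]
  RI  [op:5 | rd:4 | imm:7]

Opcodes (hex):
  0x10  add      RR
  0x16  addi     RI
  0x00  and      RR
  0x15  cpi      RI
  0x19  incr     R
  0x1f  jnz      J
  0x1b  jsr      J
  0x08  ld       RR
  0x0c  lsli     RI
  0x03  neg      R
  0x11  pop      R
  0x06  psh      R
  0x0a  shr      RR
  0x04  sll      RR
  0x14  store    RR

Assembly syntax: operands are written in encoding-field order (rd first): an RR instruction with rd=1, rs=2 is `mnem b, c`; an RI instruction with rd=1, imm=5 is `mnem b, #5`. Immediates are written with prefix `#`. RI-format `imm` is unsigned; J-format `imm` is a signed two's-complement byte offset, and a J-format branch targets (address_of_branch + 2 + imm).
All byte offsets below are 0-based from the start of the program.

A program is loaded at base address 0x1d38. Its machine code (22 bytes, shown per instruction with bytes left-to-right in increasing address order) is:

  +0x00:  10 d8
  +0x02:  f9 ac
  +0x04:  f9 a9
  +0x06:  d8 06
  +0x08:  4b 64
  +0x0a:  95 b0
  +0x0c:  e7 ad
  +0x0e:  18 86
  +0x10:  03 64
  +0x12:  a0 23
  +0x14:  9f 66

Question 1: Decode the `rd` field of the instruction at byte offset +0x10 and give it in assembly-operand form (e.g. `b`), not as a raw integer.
+0x10: 03 64 ⇒ word 0x6403 (little)
  top 5b → 0xc → lsli [RI]
  rd: (w>>7)&0xf=0x8 → w
  imm: (w>>0)&0x7f=0x3 → #3

w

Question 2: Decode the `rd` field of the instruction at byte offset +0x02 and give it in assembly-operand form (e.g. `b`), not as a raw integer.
x

+0x02: f9 ac ⇒ word 0xacf9 (little)
  op=0xacf9>>11=0x15 ⇒ cpi (RI)
  rd@[10:7]=0x9 ⇒ x
  imm@[6:0]=0x79 ⇒ #121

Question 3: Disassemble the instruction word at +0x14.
[14] 9f 66 → 0x669f
  top 5b → 0xc → lsli [RI]
  rd@[10:7]=0xd ⇒ t
  imm@[6:0]=0x1f ⇒ #31

lsli t, #31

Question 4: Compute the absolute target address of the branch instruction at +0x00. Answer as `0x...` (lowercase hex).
[00] 10 d8 → 0xd810
  top 5b → 0x1b → jsr [J]
  imm@[10:0]=0x10 ⇒ #16
  target = base 0x1d38 + off 0x00 + 2 + imm 16 = 0x1d4a

0x1d4a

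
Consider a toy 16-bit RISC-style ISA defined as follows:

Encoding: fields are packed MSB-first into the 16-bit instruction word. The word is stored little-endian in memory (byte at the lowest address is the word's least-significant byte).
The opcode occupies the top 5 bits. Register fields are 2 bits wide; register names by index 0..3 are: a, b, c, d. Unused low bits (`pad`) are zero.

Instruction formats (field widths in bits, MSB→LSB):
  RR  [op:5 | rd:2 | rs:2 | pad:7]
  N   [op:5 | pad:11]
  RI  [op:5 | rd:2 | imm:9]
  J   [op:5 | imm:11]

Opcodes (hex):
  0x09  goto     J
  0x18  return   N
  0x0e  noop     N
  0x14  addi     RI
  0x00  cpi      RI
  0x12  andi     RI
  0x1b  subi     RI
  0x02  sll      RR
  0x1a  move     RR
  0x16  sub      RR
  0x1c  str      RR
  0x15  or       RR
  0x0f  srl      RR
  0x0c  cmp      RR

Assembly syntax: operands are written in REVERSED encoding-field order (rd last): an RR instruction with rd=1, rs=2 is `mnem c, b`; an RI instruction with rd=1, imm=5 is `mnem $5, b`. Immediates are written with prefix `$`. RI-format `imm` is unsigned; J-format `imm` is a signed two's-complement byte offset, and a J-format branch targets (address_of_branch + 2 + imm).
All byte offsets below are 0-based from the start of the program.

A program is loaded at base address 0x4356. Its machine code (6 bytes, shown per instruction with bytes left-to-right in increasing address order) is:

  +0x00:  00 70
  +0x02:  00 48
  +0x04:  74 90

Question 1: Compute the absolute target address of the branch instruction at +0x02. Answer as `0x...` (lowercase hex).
+0x02: 00 48 ⇒ word 0x4800 (little)
  op=0x4800>>11=0x9 ⇒ goto (J)
  imm@[10:0]=0x0 ⇒ $0
  target = base 0x4356 + off 0x02 + 2 + imm 0 = 0x435a

0x435a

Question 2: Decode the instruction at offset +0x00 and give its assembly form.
[00] 00 70 → 0x7000
  op=0x7000>>11=0xe ⇒ noop (N)

noop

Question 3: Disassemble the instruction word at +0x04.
[04] 74 90 → 0x9074
  top 5b → 0x12 → andi [RI]
  [10:9] rd=0 = a
  [8:0] imm=116 = $116

andi $116, a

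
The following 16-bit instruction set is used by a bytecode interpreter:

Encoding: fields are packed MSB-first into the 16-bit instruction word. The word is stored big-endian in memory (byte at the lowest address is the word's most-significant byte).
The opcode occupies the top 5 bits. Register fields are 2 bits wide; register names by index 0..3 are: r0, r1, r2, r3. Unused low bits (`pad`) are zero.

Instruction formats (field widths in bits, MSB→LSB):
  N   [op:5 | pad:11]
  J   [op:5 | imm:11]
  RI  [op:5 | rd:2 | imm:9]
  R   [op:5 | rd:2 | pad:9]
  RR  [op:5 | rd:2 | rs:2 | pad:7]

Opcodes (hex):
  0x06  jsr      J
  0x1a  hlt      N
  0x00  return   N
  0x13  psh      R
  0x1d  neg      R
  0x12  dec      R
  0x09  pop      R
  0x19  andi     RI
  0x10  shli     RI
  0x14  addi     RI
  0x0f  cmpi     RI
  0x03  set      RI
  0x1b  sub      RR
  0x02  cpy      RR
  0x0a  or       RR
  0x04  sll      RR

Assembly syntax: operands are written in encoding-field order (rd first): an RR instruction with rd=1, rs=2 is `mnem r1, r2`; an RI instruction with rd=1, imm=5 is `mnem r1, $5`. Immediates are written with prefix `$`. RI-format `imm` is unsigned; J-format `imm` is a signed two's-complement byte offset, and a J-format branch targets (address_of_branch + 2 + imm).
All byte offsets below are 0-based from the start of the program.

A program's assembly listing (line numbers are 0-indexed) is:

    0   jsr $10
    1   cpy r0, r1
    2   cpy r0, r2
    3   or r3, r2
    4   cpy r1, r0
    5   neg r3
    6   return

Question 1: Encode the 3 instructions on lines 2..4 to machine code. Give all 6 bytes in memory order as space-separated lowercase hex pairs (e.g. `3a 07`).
2. cpy fields op=0x2:5|rd=0:2|rs=2:2|pad=0:7 → word 1100h → 11 00
3. or fields op=0xa:5|rd=3:2|rs=2:2|pad=0:7 → word 5700h → 57 00
4. cpy fields op=0x2:5|rd=1:2|rs=0:2|pad=0:7 → word 1200h → 12 00

11 00 57 00 12 00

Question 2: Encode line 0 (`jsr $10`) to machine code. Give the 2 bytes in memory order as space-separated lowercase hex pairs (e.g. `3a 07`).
30 0a

L0: jsr op=0x6:5|imm=10:11 ⇒ 0x300a ⇒ big 30 0a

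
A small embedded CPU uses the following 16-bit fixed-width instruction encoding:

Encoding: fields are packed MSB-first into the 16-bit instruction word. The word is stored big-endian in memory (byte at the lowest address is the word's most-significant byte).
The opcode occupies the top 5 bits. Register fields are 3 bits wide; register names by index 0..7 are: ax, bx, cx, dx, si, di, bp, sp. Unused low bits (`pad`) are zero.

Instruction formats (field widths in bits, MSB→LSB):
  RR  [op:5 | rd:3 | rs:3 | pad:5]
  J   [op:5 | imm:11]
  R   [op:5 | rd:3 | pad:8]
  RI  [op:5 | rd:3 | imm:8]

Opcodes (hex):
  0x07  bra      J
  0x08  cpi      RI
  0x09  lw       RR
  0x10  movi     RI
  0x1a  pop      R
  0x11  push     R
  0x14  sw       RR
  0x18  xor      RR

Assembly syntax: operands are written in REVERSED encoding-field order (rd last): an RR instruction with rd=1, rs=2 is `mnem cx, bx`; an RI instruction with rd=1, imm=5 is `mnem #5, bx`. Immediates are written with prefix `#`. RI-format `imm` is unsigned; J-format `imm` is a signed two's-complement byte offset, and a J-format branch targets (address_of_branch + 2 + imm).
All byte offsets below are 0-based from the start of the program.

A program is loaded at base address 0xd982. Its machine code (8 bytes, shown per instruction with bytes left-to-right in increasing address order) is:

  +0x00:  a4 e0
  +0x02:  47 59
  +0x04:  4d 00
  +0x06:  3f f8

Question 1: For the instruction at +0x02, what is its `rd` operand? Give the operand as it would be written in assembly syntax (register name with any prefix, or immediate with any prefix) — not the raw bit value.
sp

@+02  big-endian(47 59) = 0x4759
  op=0x4759>>11=0x8 ⇒ cpi (RI)
  [10:8] rd=7 = sp
  [7:0] imm=89 = #89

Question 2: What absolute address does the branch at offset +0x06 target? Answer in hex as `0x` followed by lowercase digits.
0xd982

[06] 3f f8 → 0x3ff8
  top 5b → 0x7 → bra [J]
  imm@[10:0]=0x7f8 (s11→-8) ⇒ #-8
  target = base 0xd982 + off 0x06 + 2 + imm -8 = 0xd982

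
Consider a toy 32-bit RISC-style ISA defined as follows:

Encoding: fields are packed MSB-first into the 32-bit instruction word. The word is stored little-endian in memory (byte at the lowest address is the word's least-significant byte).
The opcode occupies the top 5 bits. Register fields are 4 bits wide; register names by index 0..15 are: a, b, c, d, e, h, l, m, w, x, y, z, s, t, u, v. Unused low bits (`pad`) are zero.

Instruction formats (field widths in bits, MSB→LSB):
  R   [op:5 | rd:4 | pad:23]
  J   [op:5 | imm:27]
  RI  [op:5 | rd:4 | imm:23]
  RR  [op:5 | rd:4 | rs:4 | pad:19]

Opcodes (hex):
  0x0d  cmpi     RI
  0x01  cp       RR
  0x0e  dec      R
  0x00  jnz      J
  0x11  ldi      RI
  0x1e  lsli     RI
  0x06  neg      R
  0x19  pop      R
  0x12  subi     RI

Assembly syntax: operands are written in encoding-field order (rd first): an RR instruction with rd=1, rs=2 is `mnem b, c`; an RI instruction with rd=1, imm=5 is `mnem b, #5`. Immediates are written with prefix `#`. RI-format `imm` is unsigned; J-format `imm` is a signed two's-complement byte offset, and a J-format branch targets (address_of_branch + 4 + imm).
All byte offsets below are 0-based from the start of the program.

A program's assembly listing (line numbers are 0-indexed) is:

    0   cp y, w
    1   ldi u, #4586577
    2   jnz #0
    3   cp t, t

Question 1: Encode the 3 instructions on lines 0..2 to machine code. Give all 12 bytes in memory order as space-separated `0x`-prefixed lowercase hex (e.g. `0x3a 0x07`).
L0: cp op=0x1:5|rd=10:4|rs=8:4|pad=0:19 ⇒ 0x0d400000 ⇒ little 00 00 40 0d
L1: ldi op=0x11:5|rd=14:4|imm=4586577:23 ⇒ 0x8f45fc51 ⇒ little 51 fc 45 8f
L2: jnz op=0x0:5|imm=0:27 ⇒ 0x00000000 ⇒ little 00 00 00 00

0x00 0x00 0x40 0x0d 0x51 0xfc 0x45 0x8f 0x00 0x00 0x00 0x00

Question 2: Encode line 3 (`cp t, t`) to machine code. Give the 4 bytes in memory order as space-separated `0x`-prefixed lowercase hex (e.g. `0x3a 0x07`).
line 3 (cp): pack op=0x1:5|rd=13:4|rs=13:4|pad=0:19 = 0x0ee80000; little→ 00 00 e8 0e

0x00 0x00 0xe8 0x0e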